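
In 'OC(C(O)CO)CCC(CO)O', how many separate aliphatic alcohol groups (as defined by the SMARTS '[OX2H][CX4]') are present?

[OX2H][CX4] is the SMARTS for an aliphatic alcohol: a hydroxyl oxygen bound to an sp3 (X4) carbon.
The molecule carries 5 separate instances of a hydroxyl group (-OH) meeting every constraint; each maps to a distinct set of atoms, giving 5 matches.

5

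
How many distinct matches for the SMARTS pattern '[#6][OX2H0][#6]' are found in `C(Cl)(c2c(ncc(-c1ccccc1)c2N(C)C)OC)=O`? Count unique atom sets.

1

[#6][OX2H0][#6] is the SMARTS for an ether: an aliphatic oxygen bridging two carbons with no H on the oxygen.
Exactly one fragment in the molecule meets all constraints, giving 1 match.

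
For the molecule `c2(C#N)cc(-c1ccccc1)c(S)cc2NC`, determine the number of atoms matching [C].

Check the 17 heavy atoms by environment: 12× c (aromatic) → no; 1× S → no; 2× N → no; 2× C → match.
That gives 2 matching atoms.

2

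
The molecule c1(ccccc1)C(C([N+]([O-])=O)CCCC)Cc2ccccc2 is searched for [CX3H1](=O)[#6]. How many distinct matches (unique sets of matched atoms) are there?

0

[CX3H1](=O)[#6] is the SMARTS for an aldehyde: an sp2 carbon with one H, double-bonded to O and single-bonded to carbon.
No fragment in the molecule satisfies every constraint, giving 0 matches.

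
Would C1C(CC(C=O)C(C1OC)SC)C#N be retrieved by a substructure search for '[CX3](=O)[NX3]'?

The pattern [CX3](=O)[NX3] describes a carbonyl carbon bonded to a trivalent nitrogen — an amide.
The closest candidate here is a nitrile (-C#N), but the nitrile N is NX1 (triple-bonded), not NX3. No other fragment satisfies the full query, so there is no match.

No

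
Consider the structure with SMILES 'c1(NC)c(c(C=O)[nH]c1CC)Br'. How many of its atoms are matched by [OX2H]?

0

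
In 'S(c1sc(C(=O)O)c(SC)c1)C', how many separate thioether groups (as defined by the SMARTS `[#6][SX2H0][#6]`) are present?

[#6][SX2H0][#6] is the SMARTS for a thioether: an aliphatic sulfur bridging two carbons with no H on the sulfur.
The molecule carries 2 separate instances of a methylthio ether (-SCH3) meeting every constraint; each maps to a distinct set of atoms, giving 2 matches.

2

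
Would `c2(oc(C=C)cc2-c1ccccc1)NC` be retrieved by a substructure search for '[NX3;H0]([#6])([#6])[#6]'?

The pattern [NX3;H0]([#6])([#6])[#6] describes a trivalent nitrogen with no H, bonded to three carbons — a tertiary amine.
The closest candidate here is an N-methylamino group (-NHCH3), but the nitrogen still has one H (H1), not H0. No other fragment satisfies the full query, so there is no match.

No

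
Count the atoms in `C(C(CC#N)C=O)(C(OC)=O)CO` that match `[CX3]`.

The query [CX3] means: C with X3: aliphatic carbon with exactly 3 total connections.
Check the 13 heavy atoms by environment: 5× C (X4) → no; 1× C (X2) → no; 1× N (X1) → no; 2× C (X3) → match; 2× O (X1) → no; 2× O (X2) → no.
That gives 2 matching atoms.

2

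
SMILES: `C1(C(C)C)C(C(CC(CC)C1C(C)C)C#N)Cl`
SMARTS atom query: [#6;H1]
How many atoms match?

Check the 17 heavy atoms by environment: 2× C (H2) → no; 7× C (H1) → match; 5× C (H3) → no; 1× C (H0) → no; 1× N (H0) → no; 1× Cl (H0) → no.
That gives 7 matching atoms.

7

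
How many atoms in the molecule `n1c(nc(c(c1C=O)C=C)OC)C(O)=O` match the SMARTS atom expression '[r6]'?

6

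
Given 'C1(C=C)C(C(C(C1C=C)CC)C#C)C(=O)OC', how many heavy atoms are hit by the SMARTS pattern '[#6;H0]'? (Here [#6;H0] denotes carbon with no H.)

2

The query [#6;H0] means: any carbon with no attached hydrogen.
Check the 17 heavy atoms by environment: 8× C (H1) → no; 3× C (H2) → no; 2× C (H3) → no; 2× C (H0) → match; 2× O (H0) → no.
That gives 2 matching atoms.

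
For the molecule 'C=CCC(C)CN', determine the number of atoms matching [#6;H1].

The query [#6;H1] means: any carbon bearing exactly one hydrogen.
Check the 7 heavy atoms by environment: 3× C (H2) → no; 2× C (H1) → match; 1× C (H3) → no; 1× N (H2) → no.
That gives 2 matching atoms.

2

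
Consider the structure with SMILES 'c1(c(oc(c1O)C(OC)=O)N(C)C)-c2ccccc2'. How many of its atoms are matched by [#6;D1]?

The query [#6;D1] means: carbon bonded to exactly one heavy atom.
Check the 19 heavy atoms by environment: 1× o (aromatic, D2) → no; 5× c (aromatic, D3) → no; 1× N (D3) → no; 3× C (D1) → match; 5× c (aromatic, D2) → no; 2× O (D1) → no; 1× C (D3) → no; 1× O (D2) → no.
That gives 3 matching atoms.

3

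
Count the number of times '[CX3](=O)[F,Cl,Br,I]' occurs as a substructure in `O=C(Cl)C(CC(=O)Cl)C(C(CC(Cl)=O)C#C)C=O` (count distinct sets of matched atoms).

[CX3](=O)[F,Cl,Br,I] is the SMARTS for an acyl halide: a carbonyl carbon bonded to a halogen.
The molecule carries 3 separate instances of an acyl chloride (-C(=O)Cl) meeting every constraint; each maps to a distinct set of atoms, giving 3 matches.

3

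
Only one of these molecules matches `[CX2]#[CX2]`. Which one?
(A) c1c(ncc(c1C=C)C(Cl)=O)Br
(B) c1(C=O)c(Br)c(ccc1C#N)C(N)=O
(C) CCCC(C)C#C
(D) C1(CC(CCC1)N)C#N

[CX2]#[CX2] describes a carbon-carbon triple bond (an alkyne).
(A) has a vinyl group (-CH=CH2) but the C=C is a double bond; both carbons are CX3, not CX2.
(B) has a nitrile (-C#N) but the triple bond is C#N, not C#C.
(C) contains an ethynyl group (-C#CH), which satisfies every atom and bond constraint.
(D) has a nitrile (-C#N) but the triple bond is C#N, not C#C.
So the answer is (C).

C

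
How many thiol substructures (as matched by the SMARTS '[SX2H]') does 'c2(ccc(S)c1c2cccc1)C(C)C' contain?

1

[SX2H] is the SMARTS for a thiol: an aliphatic sulfur with two connections, one being H.
Exactly one fragment in the molecule meets all constraints, giving 1 match.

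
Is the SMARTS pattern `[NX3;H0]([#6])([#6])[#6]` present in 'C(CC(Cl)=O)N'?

No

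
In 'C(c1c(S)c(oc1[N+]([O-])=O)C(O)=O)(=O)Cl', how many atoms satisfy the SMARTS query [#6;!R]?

The query [#6;!R] means: carbon not in any ring.
Check the 15 heavy atoms by environment: 1× o (aromatic, in 5-ring) → no; 4× c (aromatic, in 5-ring) → no; 1× S (acyclic) → no; 2× C (acyclic) → match; 4× O (acyclic) → no; 1× Cl (acyclic) → no; 1× N (charge +1, acyclic) → no; 1× O (charge -1, acyclic) → no.
That gives 2 matching atoms.

2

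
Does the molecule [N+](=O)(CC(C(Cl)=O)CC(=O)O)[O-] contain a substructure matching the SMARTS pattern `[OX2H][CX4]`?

No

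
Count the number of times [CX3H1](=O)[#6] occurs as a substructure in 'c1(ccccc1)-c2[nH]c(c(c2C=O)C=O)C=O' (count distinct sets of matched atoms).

[CX3H1](=O)[#6] is the SMARTS for an aldehyde: an sp2 carbon with one H, double-bonded to O and single-bonded to carbon.
The molecule carries 3 separate instances of an aldehyde (-CHO) meeting every constraint; each maps to a distinct set of atoms, giving 3 matches.

3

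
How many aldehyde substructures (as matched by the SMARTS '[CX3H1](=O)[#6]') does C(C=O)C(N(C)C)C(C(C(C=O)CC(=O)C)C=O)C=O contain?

4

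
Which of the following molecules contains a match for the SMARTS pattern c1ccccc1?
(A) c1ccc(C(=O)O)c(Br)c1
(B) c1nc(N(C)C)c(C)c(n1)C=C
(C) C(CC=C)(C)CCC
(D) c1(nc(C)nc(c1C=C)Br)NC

A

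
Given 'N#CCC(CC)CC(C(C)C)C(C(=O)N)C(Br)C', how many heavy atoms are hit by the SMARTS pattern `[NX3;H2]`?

1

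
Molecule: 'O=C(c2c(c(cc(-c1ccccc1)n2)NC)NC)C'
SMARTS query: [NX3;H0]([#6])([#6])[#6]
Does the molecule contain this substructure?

The pattern [NX3;H0]([#6])([#6])[#6] describes a trivalent nitrogen with no H, bonded to three carbons — a tertiary amine.
The closest candidate here is an N-methylamino group (-NHCH3), but the nitrogen still has one H (H1), not H0. No other fragment satisfies the full query, so there is no match.

No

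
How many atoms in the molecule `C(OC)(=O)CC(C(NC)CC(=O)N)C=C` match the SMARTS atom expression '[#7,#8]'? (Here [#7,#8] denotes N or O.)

5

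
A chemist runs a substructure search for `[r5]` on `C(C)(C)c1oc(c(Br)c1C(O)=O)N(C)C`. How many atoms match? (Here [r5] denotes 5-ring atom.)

The query [r5] means: r5 matches atoms in a five-membered ring.
Check the 15 heavy atoms by environment: 1× o (aromatic, in 5-ring) → match; 4× c (aromatic, in 5-ring) → match; 1× N (acyclic) → no; 6× C (acyclic) → no; 1× Br (acyclic) → no; 2× O (acyclic) → no.
Summing the matching environments: 1 + 4 = 5 matching atoms.

5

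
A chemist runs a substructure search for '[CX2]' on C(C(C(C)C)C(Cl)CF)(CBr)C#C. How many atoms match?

2

The query [CX2] means: C with X2: aliphatic carbon with exactly 2 total connections.
Check the 13 heavy atoms by environment: 8× C (X4) → no; 1× Cl (X1) → no; 1× Br (X1) → no; 1× F (X1) → no; 2× C (X2) → match.
That gives 2 matching atoms.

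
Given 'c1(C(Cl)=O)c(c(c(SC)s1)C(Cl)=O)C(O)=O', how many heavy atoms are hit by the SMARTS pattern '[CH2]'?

The query [CH2] means: aliphatic carbon with exactly two hydrogens.
Check the 16 heavy atoms by environment: 1× s (aromatic, H0) → no; 4× c (aromatic, H0) → no; 3× C (H0) → no; 3× O (H0) → no; 1× O (H1) → no; 2× Cl (H0) → no; 1× S (H0) → no; 1× C (H3) → no.
No environment satisfies the query, so 0 matching atoms.

0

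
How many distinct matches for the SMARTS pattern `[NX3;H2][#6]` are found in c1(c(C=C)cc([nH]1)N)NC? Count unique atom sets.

[NX3;H2][#6] is the SMARTS for a primary amine: a trivalent nitrogen with two H attached to carbon.
Exactly one fragment in the molecule meets all constraints, giving 1 match.

1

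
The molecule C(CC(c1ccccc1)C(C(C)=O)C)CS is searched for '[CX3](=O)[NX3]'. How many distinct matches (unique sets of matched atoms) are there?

0

[CX3](=O)[NX3] is the SMARTS for an amide: a carbonyl carbon bonded to a trivalent nitrogen.
No fragment in the molecule satisfies every constraint, giving 0 matches.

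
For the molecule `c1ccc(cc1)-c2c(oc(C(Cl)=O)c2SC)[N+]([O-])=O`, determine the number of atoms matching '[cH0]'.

5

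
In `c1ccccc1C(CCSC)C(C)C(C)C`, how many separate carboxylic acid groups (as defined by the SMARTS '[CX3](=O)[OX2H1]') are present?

0

[CX3](=O)[OX2H1] is the SMARTS for a carboxylic acid: an sp2 carbon double-bonded to O and single-bonded to an -OH oxygen.
No fragment in the molecule satisfies every constraint, giving 0 matches.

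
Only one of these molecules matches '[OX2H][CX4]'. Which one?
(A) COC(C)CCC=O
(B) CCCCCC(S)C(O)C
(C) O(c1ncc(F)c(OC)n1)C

B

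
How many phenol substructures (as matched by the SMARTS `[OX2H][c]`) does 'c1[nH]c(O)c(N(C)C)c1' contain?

1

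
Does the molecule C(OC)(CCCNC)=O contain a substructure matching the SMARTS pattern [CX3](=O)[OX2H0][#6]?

Yes

The pattern [CX3](=O)[OX2H0][#6] describes a carbonyl carbon bonded to an oxygen that is itself bonded to carbon (no H on that O) — an ester.
The molecule carries a methyl-ester group (-C(=O)OCH3), whose atoms satisfy every constraint of the query, so the pattern matches.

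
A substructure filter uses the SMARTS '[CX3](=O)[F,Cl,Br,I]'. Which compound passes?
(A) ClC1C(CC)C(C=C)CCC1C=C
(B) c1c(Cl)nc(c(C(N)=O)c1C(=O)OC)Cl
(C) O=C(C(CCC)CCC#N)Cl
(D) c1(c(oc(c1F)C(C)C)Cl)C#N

[CX3](=O)[F,Cl,Br,I] describes a carbonyl carbon bonded to a halogen (an acyl halide).
(A) has a chloro substituent but the Cl is not on a carbonyl carbon.
(B) has a methyl-ester group (-C(=O)OCH3) but the carbonyl is bonded to -O-C, not to a halogen.
(C) contains an acyl chloride (-C(=O)Cl), which satisfies every atom and bond constraint.
(D) has a chloro substituent but the Cl is not on a carbonyl carbon.
So the answer is (C).

C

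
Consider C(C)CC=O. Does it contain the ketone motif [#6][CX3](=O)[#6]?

The pattern [#6][CX3](=O)[#6] describes a carbonyl carbon (no H) flanked by two carbons — a ketone.
The closest candidate here is an aldehyde (-CHO), but the carbonyl carbon has H1, so it is not flanked by two carbons. No other fragment satisfies the full query, so there is no match.

No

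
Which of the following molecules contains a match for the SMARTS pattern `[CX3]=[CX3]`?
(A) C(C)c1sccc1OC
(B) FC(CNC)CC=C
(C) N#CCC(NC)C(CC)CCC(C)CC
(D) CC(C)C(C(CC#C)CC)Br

[CX3]=[CX3] describes a non-aromatic C=C double bond between two sp2 carbons (an alkene).
(A) has an ethyl group (-CH2CH3) but its C-C bond is a single bond between CX4 carbons, not CX3=CX3.
(B) contains a vinyl group (-CH=CH2), which satisfies every atom and bond constraint.
(C) has an ethyl group (-CH2CH3) but its C-C bond is a single bond between CX4 carbons, not CX3=CX3.
(D) has an ethyl group (-CH2CH3) but its C-C bond is a single bond between CX4 carbons, not CX3=CX3.
So the answer is (B).

B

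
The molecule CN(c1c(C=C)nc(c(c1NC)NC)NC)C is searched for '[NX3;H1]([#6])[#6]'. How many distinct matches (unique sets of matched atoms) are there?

[NX3;H1]([#6])[#6] is the SMARTS for a secondary amine: a trivalent nitrogen with one H, bonded to two carbons.
The molecule carries 3 separate instances of an N-methylamino group (-NHCH3) meeting every constraint; each maps to a distinct set of atoms, giving 3 matches.

3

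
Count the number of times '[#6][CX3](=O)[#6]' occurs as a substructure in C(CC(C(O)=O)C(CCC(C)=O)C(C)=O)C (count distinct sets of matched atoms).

2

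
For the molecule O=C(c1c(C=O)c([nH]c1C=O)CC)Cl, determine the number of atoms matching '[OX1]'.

3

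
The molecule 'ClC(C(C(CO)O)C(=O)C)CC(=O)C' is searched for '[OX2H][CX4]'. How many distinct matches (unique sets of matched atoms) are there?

2

[OX2H][CX4] is the SMARTS for an aliphatic alcohol: a hydroxyl oxygen bound to an sp3 (X4) carbon.
The molecule carries 2 separate instances of a hydroxyl group (-OH) meeting every constraint; each maps to a distinct set of atoms, giving 2 matches.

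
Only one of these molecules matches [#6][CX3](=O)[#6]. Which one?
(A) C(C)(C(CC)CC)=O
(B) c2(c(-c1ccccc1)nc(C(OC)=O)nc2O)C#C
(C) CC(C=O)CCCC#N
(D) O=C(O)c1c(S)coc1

[#6][CX3](=O)[#6] describes a carbonyl carbon (no H) flanked by two carbons (a ketone).
(A) contains an acetyl/ketone group (-C(=O)CH3), which satisfies every atom and bond constraint.
(B) has a methyl-ester group (-C(=O)OCH3) but one neighbour of the carbonyl carbon is O, not C.
(C) has an aldehyde (-CHO) but the carbonyl carbon has H1, so it is not flanked by two carbons.
(D) has a carboxylic acid group (-C(=O)OH) but one neighbour of the carbonyl carbon is O, not C.
So the answer is (A).

A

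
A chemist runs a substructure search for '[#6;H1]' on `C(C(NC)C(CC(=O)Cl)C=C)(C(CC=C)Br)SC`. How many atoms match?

The query [#6;H1] means: any carbon bearing exactly one hydrogen.
Check the 18 heavy atoms by environment: 4× C (H2) → no; 6× C (H1) → match; 1× S (H0) → no; 2× C (H3) → no; 1× C (H0) → no; 1× O (H0) → no; 1× Cl (H0) → no; 1× Br (H0) → no; 1× N (H1) → no.
That gives 6 matching atoms.

6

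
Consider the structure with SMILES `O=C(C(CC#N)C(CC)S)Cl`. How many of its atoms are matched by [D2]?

The query [D2] means: atom with exactly two heavy-atom neighbours.
Check the 11 heavy atoms by environment: 1× C (D1) → no; 3× C (D2) → match; 3× C (D3) → no; 1× S (D1) → no; 1× N (D1) → no; 1× O (D1) → no; 1× Cl (D1) → no.
That gives 3 matching atoms.

3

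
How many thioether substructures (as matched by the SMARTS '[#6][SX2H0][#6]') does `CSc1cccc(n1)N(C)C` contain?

1

[#6][SX2H0][#6] is the SMARTS for a thioether: an aliphatic sulfur bridging two carbons with no H on the sulfur.
Exactly one fragment in the molecule meets all constraints, giving 1 match.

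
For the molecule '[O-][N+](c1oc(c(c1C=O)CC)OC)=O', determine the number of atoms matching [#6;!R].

4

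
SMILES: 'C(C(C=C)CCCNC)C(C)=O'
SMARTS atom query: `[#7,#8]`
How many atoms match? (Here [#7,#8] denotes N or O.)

The query [#7,#8] means: nitrogen or oxygen (comma = OR).
Check the 12 heavy atoms by environment: 10× C → no; 1× O → match; 1× N → match.
Summing the matching environments: 1 + 1 = 2 matching atoms.

2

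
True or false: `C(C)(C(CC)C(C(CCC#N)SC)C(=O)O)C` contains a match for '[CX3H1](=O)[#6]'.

The pattern [CX3H1](=O)[#6] describes an sp2 carbon with one H, double-bonded to O and single-bonded to carbon — an aldehyde.
The closest candidate here is a carboxylic acid group (-C(=O)OH), but the carbonyl carbon has H0 and is bonded to O, not H1. No other fragment satisfies the full query, so there is no match.

False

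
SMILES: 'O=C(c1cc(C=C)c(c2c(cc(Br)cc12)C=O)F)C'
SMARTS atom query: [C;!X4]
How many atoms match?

The query [C;!X4] means: aliphatic carbon that does not have four total connections.
Check the 19 heavy atoms by environment: 10× c (aromatic, X3) → no; 4× C (X3) → match; 1× Br (X1) → no; 2× O (X1) → no; 1× C (X4) → no; 1× F (X1) → no.
That gives 4 matching atoms.

4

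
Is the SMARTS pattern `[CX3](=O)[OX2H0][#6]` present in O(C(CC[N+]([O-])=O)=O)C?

The pattern [CX3](=O)[OX2H0][#6] describes a carbonyl carbon bonded to an oxygen that is itself bonded to carbon (no H on that O) — an ester.
The molecule carries a methyl-ester group (-C(=O)OCH3), whose atoms satisfy every constraint of the query, so the pattern matches.

Yes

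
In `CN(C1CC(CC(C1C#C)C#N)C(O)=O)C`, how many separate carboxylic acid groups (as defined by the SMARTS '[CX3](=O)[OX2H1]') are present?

1

[CX3](=O)[OX2H1] is the SMARTS for a carboxylic acid: an sp2 carbon double-bonded to O and single-bonded to an -OH oxygen.
Exactly one fragment in the molecule meets all constraints, giving 1 match.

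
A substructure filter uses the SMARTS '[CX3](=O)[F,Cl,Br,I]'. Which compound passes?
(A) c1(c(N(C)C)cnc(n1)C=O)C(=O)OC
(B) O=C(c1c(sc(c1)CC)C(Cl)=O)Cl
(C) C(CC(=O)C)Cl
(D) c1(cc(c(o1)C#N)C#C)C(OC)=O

[CX3](=O)[F,Cl,Br,I] describes a carbonyl carbon bonded to a halogen (an acyl halide).
(A) has a methyl-ester group (-C(=O)OCH3) but the carbonyl is bonded to -O-C, not to a halogen.
(B) contains an acyl chloride (-C(=O)Cl), which satisfies every atom and bond constraint.
(C) has a chloro substituent but the Cl is not on a carbonyl carbon.
(D) has a methyl-ester group (-C(=O)OCH3) but the carbonyl is bonded to -O-C, not to a halogen.
So the answer is (B).

B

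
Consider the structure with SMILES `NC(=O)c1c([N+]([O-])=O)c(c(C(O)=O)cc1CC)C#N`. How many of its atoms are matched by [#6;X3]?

8

Check the 19 heavy atoms by environment: 6× c (aromatic, X3) → match; 2× C (X3) → match; 3× O (X1) → no; 1× N (X3) → no; 1× N (charge +1, X3) → no; 1× O (charge -1, X1) → no; 2× C (X4) → no; 1× C (X2) → no; 1× N (X1) → no; 1× O (X2) → no.
Summing the matching environments: 6 + 2 = 8 matching atoms.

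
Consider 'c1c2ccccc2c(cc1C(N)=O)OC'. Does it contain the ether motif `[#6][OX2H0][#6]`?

Yes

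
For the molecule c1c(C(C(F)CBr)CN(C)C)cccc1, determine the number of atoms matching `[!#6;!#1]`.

3

The query [!#6;!#1] means: not carbon and not hydrogen — any heteroatom.
Check the 15 heavy atoms by environment: 6× C → no; 6× c (aromatic) → no; 1× N → match; 1× F → match; 1× Br → match.
Summing the matching environments: 1 + 1 + 1 = 3 matching atoms.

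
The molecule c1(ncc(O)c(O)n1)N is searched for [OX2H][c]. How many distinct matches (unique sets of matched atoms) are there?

[OX2H][c] is the SMARTS for a phenol: a hydroxyl oxygen attached to an aromatic carbon.
The molecule carries 2 separate instances of a hydroxyl group (-OH) meeting every constraint; each maps to a distinct set of atoms, giving 2 matches.

2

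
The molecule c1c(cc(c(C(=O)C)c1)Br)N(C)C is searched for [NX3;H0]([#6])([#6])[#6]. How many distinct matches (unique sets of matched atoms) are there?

1

[NX3;H0]([#6])([#6])[#6] is the SMARTS for a tertiary amine: a trivalent nitrogen with no H, bonded to three carbons.
Exactly one fragment in the molecule meets all constraints, giving 1 match.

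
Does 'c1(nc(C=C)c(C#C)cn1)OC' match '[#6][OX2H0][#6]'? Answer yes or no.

The pattern [#6][OX2H0][#6] describes an aliphatic oxygen bridging two carbons with no H on the oxygen — an ether.
The molecule carries a methoxy ether (-OCH3), whose atoms satisfy every constraint of the query, so the pattern matches.

Yes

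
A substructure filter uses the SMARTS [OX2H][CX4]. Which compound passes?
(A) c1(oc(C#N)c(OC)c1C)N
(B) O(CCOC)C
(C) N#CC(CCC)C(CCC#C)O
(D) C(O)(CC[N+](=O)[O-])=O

C

[OX2H][CX4] describes a hydroxyl oxygen bound to an sp3 (X4) carbon (an aliphatic alcohol).
(A) has a methoxy ether (-OCH3) but the oxygen has H0 (ether), not H1.
(B) has a methoxy ether (-OCH3) but the oxygen has H0 (ether), not H1.
(C) contains a hydroxyl group (-OH), which satisfies every atom and bond constraint.
(D) has a carboxylic acid group (-C(=O)OH) but the -OH is on a CX3 carbonyl carbon, not a CX4 carbon.
So the answer is (C).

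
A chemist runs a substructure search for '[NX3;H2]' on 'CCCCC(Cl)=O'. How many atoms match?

0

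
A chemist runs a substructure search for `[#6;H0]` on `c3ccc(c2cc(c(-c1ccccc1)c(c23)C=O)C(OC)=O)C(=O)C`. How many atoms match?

9

The query [#6;H0] means: any carbon with no attached hydrogen.
Check the 25 heavy atoms by environment: 7× c (aromatic, H0) → match; 9× c (aromatic, H1) → no; 1× C (H1) → no; 4× O (H0) → no; 2× C (H0) → match; 2× C (H3) → no.
Summing the matching environments: 7 + 2 = 9 matching atoms.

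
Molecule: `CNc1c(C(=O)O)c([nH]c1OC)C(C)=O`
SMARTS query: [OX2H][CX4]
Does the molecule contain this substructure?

No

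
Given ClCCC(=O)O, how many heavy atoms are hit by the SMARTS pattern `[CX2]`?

The query [CX2] means: C with X2: aliphatic carbon with exactly 2 total connections.
Check the 6 heavy atoms by environment: 2× C (X4) → no; 1× C (X3) → no; 1× O (X1) → no; 1× O (X2) → no; 1× Cl (X1) → no.
No environment satisfies the query, so 0 matching atoms.

0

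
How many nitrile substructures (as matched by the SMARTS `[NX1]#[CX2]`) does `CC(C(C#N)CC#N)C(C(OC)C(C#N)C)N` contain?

[NX1]#[CX2] is the SMARTS for a nitrile: a nitrogen triple-bonded to a two-connected carbon.
The molecule carries 3 separate instances of a nitrile (-C#N) meeting every constraint; each maps to a distinct set of atoms, giving 3 matches.

3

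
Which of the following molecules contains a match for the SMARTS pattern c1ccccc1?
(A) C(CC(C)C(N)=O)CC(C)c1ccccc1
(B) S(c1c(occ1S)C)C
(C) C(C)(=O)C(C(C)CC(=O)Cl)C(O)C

A

c1ccccc1 describes six aromatic carbons in a ring (a benzene ring).
(A) contains a phenyl ring, which satisfies every atom and bond constraint.
(B) has a methyl group (-CH3) but no six-membered all-carbon aromatic ring is present.
(C) has a methyl group (-CH3) but no six-membered all-carbon aromatic ring is present.
So the answer is (A).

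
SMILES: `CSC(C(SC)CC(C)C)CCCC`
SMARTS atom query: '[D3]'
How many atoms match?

3

The query [D3] means: atom with exactly three heavy-atom neighbours.
Check the 14 heavy atoms by environment: 4× C (D2) → no; 3× C (D3) → match; 5× C (D1) → no; 2× S (D2) → no.
That gives 3 matching atoms.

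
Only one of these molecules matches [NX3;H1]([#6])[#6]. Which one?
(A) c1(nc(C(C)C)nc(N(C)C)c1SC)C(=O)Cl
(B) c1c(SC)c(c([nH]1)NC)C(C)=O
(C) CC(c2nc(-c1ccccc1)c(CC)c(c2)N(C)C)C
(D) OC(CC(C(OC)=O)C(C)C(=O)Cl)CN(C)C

B

[NX3;H1]([#6])[#6] describes a trivalent nitrogen with one H, bonded to two carbons (a secondary amine).
(A) has a dimethylamino group (-N(CH3)2) but the nitrogen has H0, not H1.
(B) contains an N-methylamino group (-NHCH3), which satisfies every atom and bond constraint.
(C) has a dimethylamino group (-N(CH3)2) but the nitrogen has H0, not H1.
(D) has a dimethylamino group (-N(CH3)2) but the nitrogen has H0, not H1.
So the answer is (B).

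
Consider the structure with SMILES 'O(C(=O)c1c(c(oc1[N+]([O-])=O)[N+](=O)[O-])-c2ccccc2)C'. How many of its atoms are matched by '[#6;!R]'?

2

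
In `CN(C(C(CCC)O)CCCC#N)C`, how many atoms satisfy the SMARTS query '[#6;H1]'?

The query [#6;H1] means: any carbon bearing exactly one hydrogen.
Check the 14 heavy atoms by environment: 5× C (H2) → no; 2× C (H1) → match; 3× C (H3) → no; 1× O (H1) → no; 1× C (H0) → no; 2× N (H0) → no.
That gives 2 matching atoms.

2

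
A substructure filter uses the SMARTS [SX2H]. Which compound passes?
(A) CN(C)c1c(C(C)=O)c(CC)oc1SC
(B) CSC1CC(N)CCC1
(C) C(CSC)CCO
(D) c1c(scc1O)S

[SX2H] describes an aliphatic sulfur with two connections, one being H (a thiol).
(A) has a methylthio ether (-SCH3) but the sulfur has H0 (bonded to two carbons), not H1.
(B) has a methylthio ether (-SCH3) but the sulfur has H0 (bonded to two carbons), not H1.
(C) has a methylthio ether (-SCH3) but the sulfur has H0 (bonded to two carbons), not H1.
(D) contains a thiol (-SH), which satisfies every atom and bond constraint.
So the answer is (D).

D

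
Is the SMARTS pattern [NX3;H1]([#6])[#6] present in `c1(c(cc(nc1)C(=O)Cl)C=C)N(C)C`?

The pattern [NX3;H1]([#6])[#6] describes a trivalent nitrogen with one H, bonded to two carbons — a secondary amine.
The closest candidate here is a dimethylamino group (-N(CH3)2), but the nitrogen has H0, not H1. No other fragment satisfies the full query, so there is no match.

No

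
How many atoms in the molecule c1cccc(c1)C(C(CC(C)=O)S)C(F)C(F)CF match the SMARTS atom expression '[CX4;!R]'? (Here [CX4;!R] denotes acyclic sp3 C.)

7

The query [CX4;!R] means: aliphatic carbon with four total connections, not in a ring.
Check the 19 heavy atoms by environment: 7× C (X4, acyclic) → match; 3× F (X1, acyclic) → no; 1× C (X3, acyclic) → no; 1× O (X1, acyclic) → no; 6× c (aromatic, X3, in 6-ring) → no; 1× S (X2, acyclic) → no.
That gives 7 matching atoms.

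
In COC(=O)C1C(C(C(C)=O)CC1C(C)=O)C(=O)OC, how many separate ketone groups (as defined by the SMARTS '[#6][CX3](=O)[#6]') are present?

2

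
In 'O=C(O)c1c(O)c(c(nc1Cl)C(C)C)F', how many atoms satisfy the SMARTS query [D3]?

7

The query [D3] means: atom with exactly three heavy-atom neighbours.
Check the 15 heavy atoms by environment: 1× n (aromatic, D2) → no; 5× c (aromatic, D3) → match; 1× Cl (D1) → no; 1× F (D1) → no; 2× C (D3) → match; 2× C (D1) → no; 3× O (D1) → no.
Summing the matching environments: 5 + 2 = 7 matching atoms.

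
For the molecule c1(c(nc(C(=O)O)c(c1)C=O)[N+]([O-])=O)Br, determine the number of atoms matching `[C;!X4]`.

The query [C;!X4] means: aliphatic carbon that does not have four total connections.
Check the 15 heavy atoms by environment: 1× n (aromatic, X2) → no; 5× c (aromatic, X3) → no; 1× N (charge +1, X3) → no; 1× O (charge -1, X1) → no; 3× O (X1) → no; 2× C (X3) → match; 1× O (X2) → no; 1× Br (X1) → no.
That gives 2 matching atoms.

2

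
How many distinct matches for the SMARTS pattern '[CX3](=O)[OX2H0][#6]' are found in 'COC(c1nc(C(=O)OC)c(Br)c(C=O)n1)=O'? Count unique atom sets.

2

[CX3](=O)[OX2H0][#6] is the SMARTS for an ester: a carbonyl carbon bonded to an oxygen that is itself bonded to carbon (no H on that O).
The molecule carries 2 separate instances of a methyl-ester group (-C(=O)OCH3) meeting every constraint; each maps to a distinct set of atoms, giving 2 matches.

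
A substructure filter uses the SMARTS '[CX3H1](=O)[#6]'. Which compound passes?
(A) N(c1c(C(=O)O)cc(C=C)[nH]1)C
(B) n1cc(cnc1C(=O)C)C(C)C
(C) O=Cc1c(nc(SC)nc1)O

[CX3H1](=O)[#6] describes an sp2 carbon with one H, double-bonded to O and single-bonded to carbon (an aldehyde).
(A) has a carboxylic acid group (-C(=O)OH) but the carbonyl carbon has H0 and is bonded to O, not H1.
(B) has an acetyl/ketone group (-C(=O)CH3) but the carbonyl carbon has H0 (two carbon neighbours), not H1.
(C) contains an aldehyde (-CHO), which satisfies every atom and bond constraint.
So the answer is (C).

C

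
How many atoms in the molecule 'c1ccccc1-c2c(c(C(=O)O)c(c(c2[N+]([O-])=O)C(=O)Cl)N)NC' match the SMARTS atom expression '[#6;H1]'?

5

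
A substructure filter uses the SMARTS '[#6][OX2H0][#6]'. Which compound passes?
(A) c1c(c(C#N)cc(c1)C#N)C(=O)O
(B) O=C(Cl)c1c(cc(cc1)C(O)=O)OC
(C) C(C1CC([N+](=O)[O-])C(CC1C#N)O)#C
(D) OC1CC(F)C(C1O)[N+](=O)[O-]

B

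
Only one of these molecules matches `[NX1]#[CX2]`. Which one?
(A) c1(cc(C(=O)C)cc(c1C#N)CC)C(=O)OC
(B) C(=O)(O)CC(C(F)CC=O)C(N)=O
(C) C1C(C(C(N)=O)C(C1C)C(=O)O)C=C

[NX1]#[CX2] describes a nitrogen triple-bonded to a two-connected carbon (a nitrile).
(A) contains a nitrile (-C#N), which satisfies every atom and bond constraint.
(B) has a primary amide (-C(=O)NH2) but the nitrogen is NX3, not NX1.
(C) has a primary amide (-C(=O)NH2) but the nitrogen is NX3, not NX1.
So the answer is (A).

A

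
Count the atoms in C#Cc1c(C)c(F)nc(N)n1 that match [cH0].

The query [cH0] means: aromatic carbon with no attached hydrogen (substituted or ring-fusion).
Check the 11 heavy atoms by environment: 2× n (aromatic, H0) → no; 4× c (aromatic, H0) → match; 1× N (H2) → no; 1× F (H0) → no; 1× C (H0) → no; 1× C (H1) → no; 1× C (H3) → no.
That gives 4 matching atoms.

4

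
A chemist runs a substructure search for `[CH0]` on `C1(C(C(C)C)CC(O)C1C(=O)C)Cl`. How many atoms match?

The query [CH0] means: aliphatic carbon with no attached hydrogen.
Check the 13 heavy atoms by environment: 5× C (H1) → no; 1× C (H2) → no; 3× C (H3) → no; 1× C (H0) → match; 1× O (H0) → no; 1× O (H1) → no; 1× Cl (H0) → no.
That gives 1 matching atom.

1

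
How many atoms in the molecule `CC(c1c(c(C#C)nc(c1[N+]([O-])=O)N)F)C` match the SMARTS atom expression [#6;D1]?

3

Check the 16 heavy atoms by environment: 1× n (aromatic, D2) → no; 5× c (aromatic, D3) → no; 1× C (D3) → no; 3× C (D1) → match; 1× N (D1) → no; 1× N (charge +1, D3) → no; 1× O (charge -1, D1) → no; 1× O (D1) → no; 1× C (D2) → no; 1× F (D1) → no.
That gives 3 matching atoms.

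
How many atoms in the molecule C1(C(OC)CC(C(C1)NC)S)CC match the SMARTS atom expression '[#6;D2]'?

3

The query [#6;D2] means: any carbon bonded to exactly two heavy atoms.
Check the 13 heavy atoms by environment: 4× C (D3) → no; 3× C (D2) → match; 1× N (D2) → no; 3× C (D1) → no; 1× S (D1) → no; 1× O (D2) → no.
That gives 3 matching atoms.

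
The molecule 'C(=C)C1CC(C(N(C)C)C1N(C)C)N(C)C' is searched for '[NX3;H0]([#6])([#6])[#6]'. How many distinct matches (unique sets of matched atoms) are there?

[NX3;H0]([#6])([#6])[#6] is the SMARTS for a tertiary amine: a trivalent nitrogen with no H, bonded to three carbons.
The molecule carries 3 separate instances of a dimethylamino group (-N(CH3)2) meeting every constraint; each maps to a distinct set of atoms, giving 3 matches.

3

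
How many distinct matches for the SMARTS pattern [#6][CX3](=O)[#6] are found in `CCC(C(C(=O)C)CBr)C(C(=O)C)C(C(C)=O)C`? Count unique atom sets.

3

[#6][CX3](=O)[#6] is the SMARTS for a ketone: a carbonyl carbon (no H) flanked by two carbons.
The molecule carries 3 separate instances of an acetyl/ketone group (-C(=O)CH3) meeting every constraint; each maps to a distinct set of atoms, giving 3 matches.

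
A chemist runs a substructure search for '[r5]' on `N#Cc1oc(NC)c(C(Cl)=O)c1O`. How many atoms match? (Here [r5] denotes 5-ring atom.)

The query [r5] means: r5 matches atoms in a five-membered ring.
Check the 13 heavy atoms by environment: 1× o (aromatic, in 5-ring) → match; 4× c (aromatic, in 5-ring) → match; 2× N (acyclic) → no; 3× C (acyclic) → no; 2× O (acyclic) → no; 1× Cl (acyclic) → no.
Summing the matching environments: 1 + 4 = 5 matching atoms.

5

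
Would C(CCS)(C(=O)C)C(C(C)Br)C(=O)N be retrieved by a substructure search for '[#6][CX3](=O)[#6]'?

Yes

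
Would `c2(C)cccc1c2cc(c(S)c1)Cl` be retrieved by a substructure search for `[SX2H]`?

Yes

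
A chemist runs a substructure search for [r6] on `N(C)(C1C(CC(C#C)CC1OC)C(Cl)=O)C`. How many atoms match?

6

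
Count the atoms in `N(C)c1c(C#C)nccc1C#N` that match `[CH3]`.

The query [CH3] means: aliphatic carbon with exactly three hydrogens.
Check the 12 heavy atoms by environment: 1× n (aromatic, H0) → no; 3× c (aromatic, H0) → no; 2× c (aromatic, H1) → no; 1× N (H1) → no; 1× C (H3) → match; 2× C (H0) → no; 1× C (H1) → no; 1× N (H0) → no.
That gives 1 matching atom.

1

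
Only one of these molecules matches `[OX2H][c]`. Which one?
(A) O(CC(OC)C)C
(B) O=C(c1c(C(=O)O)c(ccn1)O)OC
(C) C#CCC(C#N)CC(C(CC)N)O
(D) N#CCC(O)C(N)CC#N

B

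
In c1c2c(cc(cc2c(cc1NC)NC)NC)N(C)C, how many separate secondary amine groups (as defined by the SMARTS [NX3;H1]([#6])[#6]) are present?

[NX3;H1]([#6])[#6] is the SMARTS for a secondary amine: a trivalent nitrogen with one H, bonded to two carbons.
The molecule carries 3 separate instances of an N-methylamino group (-NHCH3) meeting every constraint; each maps to a distinct set of atoms, giving 3 matches.

3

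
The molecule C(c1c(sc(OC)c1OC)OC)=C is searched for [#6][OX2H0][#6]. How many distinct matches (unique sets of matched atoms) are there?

[#6][OX2H0][#6] is the SMARTS for an ether: an aliphatic oxygen bridging two carbons with no H on the oxygen.
The molecule carries 3 separate instances of a methoxy ether (-OCH3) meeting every constraint; each maps to a distinct set of atoms, giving 3 matches.

3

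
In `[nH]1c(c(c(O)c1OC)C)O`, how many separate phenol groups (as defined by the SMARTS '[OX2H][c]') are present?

2

[OX2H][c] is the SMARTS for a phenol: a hydroxyl oxygen attached to an aromatic carbon.
The molecule carries 2 separate instances of a hydroxyl group (-OH) meeting every constraint; each maps to a distinct set of atoms, giving 2 matches.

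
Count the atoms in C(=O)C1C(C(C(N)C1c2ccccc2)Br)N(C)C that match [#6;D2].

6

Check the 18 heavy atoms by environment: 5× C (D3) → no; 1× N (D3) → no; 2× C (D1) → no; 1× c (aromatic, D3) → no; 5× c (aromatic, D2) → match; 1× C (D2) → match; 1× O (D1) → no; 1× Br (D1) → no; 1× N (D1) → no.
Summing the matching environments: 5 + 1 = 6 matching atoms.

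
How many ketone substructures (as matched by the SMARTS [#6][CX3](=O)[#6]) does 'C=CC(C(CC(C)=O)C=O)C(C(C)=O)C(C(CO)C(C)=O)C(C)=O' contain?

4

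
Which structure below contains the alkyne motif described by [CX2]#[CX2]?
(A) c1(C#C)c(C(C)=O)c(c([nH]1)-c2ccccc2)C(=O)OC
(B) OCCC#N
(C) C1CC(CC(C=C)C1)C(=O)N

[CX2]#[CX2] describes a carbon-carbon triple bond (an alkyne).
(A) contains an ethynyl group (-C#CH), which satisfies every atom and bond constraint.
(B) has a nitrile (-C#N) but the triple bond is C#N, not C#C.
(C) has a vinyl group (-CH=CH2) but the C=C is a double bond; both carbons are CX3, not CX2.
So the answer is (A).

A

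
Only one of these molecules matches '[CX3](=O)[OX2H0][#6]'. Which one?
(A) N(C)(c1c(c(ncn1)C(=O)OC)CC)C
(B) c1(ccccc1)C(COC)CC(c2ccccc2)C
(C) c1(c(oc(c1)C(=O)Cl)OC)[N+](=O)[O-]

A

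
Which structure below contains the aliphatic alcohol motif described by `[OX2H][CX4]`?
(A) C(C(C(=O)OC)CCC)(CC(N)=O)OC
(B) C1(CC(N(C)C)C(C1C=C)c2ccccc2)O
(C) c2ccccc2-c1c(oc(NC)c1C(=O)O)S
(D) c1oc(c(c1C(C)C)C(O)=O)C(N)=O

B

[OX2H][CX4] describes a hydroxyl oxygen bound to an sp3 (X4) carbon (an aliphatic alcohol).
(A) has a methoxy ether (-OCH3) but the oxygen has H0 (ether), not H1.
(B) contains a hydroxyl group (-OH), which satisfies every atom and bond constraint.
(C) has a carboxylic acid group (-C(=O)OH) but the -OH is on a CX3 carbonyl carbon, not a CX4 carbon.
(D) has a carboxylic acid group (-C(=O)OH) but the -OH is on a CX3 carbonyl carbon, not a CX4 carbon.
So the answer is (B).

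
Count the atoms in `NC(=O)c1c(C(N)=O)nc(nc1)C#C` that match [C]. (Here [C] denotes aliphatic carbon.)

The query [C] means: uppercase C matches aliphatic (non-aromatic) carbon only.
Check the 14 heavy atoms by environment: 2× n (aromatic) → no; 4× c (aromatic) → no; 4× C → match; 2× O → no; 2× N → no.
That gives 4 matching atoms.

4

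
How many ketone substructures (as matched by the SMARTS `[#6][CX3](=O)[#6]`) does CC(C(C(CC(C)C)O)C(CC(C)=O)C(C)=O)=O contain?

[#6][CX3](=O)[#6] is the SMARTS for a ketone: a carbonyl carbon (no H) flanked by two carbons.
The molecule carries 3 separate instances of an acetyl/ketone group (-C(=O)CH3) meeting every constraint; each maps to a distinct set of atoms, giving 3 matches.

3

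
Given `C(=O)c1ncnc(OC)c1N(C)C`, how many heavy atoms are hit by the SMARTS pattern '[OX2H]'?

The query [OX2H] means: aliphatic oxygen with two connections, one of which is H — an -OH oxygen.
Check the 13 heavy atoms by environment: 2× n (aromatic, H0, X2) → no; 1× c (aromatic, H1, X3) → no; 3× c (aromatic, H0, X3) → no; 1× N (H0, X3) → no; 3× C (H3, X4) → no; 1× C (H1, X3) → no; 1× O (H0, X1) → no; 1× O (H0, X2) → no.
No environment satisfies the query, so 0 matching atoms.

0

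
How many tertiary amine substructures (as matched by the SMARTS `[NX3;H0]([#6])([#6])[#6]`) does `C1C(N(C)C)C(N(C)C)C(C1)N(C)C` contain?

3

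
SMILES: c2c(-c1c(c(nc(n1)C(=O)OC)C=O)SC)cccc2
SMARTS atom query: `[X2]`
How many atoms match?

The query [X2] means: any atom with exactly two total connections (bonds + H).
Check the 20 heavy atoms by environment: 2× n (aromatic, X2) → match; 10× c (aromatic, X3) → no; 2× C (X3) → no; 2× O (X1) → no; 1× O (X2) → match; 2× C (X4) → no; 1× S (X2) → match.
Summing the matching environments: 2 + 1 + 1 = 4 matching atoms.

4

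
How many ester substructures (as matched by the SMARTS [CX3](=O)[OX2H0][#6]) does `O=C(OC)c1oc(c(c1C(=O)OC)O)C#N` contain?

2

[CX3](=O)[OX2H0][#6] is the SMARTS for an ester: a carbonyl carbon bonded to an oxygen that is itself bonded to carbon (no H on that O).
The molecule carries 2 separate instances of a methyl-ester group (-C(=O)OCH3) meeting every constraint; each maps to a distinct set of atoms, giving 2 matches.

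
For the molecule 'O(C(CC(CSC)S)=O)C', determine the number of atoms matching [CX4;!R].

5

The query [CX4;!R] means: aliphatic carbon with four total connections, not in a ring.
Check the 10 heavy atoms by environment: 5× C (X4, acyclic) → match; 2× S (X2, acyclic) → no; 1× C (X3, acyclic) → no; 1× O (X1, acyclic) → no; 1× O (X2, acyclic) → no.
That gives 5 matching atoms.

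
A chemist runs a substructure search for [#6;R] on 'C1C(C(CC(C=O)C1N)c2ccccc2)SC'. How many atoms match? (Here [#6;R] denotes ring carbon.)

12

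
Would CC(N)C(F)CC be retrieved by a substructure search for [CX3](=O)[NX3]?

The pattern [CX3](=O)[NX3] describes a carbonyl carbon bonded to a trivalent nitrogen — an amide.
The closest candidate here is a primary amino group (-NH2), but the -NH2 is not attached to a carbonyl carbon. No other fragment satisfies the full query, so there is no match.

No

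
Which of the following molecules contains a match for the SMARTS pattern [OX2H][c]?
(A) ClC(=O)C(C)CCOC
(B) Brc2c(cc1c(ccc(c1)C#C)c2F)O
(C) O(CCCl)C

B

[OX2H][c] describes a hydroxyl oxygen attached to an aromatic carbon (a phenol).
(A) has a methoxy ether (-OCH3) but the oxygen has H0, not H1.
(B) contains a hydroxyl group (-OH), which satisfies every atom and bond constraint.
(C) has a methoxy ether (-OCH3) but the oxygen has H0, not H1.
So the answer is (B).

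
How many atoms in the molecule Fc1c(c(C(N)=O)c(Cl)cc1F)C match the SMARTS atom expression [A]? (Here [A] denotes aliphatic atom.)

7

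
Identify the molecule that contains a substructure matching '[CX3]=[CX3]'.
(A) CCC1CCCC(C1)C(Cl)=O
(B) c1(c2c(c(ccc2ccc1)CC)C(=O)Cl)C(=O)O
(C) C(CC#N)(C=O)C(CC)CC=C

C

[CX3]=[CX3] describes a non-aromatic C=C double bond between two sp2 carbons (an alkene).
(A) has an ethyl group (-CH2CH3) but its C-C bond is a single bond between CX4 carbons, not CX3=CX3.
(B) has an ethyl group (-CH2CH3) but its C-C bond is a single bond between CX4 carbons, not CX3=CX3.
(C) contains a vinyl group (-CH=CH2), which satisfies every atom and bond constraint.
So the answer is (C).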